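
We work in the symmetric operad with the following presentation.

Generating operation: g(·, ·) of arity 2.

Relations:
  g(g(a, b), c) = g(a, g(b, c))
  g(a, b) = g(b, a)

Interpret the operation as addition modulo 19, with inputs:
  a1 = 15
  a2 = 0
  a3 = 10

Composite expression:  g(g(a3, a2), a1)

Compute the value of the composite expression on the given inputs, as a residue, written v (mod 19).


6 (mod 19)

g(a3, a2) = 10
g(g(a3, a2), a1) = 6


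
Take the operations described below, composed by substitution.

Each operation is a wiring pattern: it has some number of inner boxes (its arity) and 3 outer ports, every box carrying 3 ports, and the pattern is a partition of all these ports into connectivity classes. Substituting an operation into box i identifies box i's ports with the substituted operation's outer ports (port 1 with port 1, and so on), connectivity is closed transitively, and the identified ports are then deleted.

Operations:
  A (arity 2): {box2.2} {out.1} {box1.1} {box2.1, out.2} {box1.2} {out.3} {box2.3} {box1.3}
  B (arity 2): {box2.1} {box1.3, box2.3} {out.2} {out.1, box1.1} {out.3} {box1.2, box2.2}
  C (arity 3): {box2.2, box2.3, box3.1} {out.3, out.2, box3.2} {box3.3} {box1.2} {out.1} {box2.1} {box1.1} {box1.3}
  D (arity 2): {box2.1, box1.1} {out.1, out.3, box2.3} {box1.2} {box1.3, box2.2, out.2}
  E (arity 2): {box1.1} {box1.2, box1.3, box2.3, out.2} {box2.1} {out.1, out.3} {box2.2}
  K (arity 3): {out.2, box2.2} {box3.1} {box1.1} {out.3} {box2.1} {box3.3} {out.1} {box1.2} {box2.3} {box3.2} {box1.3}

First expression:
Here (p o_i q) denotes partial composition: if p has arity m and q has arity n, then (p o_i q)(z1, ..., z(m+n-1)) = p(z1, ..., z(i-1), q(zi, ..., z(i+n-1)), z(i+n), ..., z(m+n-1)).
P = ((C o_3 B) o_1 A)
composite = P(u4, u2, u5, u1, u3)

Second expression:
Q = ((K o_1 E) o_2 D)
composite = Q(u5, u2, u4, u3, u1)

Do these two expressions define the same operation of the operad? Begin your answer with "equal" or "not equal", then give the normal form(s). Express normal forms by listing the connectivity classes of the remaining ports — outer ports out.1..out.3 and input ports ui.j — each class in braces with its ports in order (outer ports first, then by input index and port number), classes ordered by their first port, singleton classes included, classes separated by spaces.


not equal — first {out.1} {out.2, out.3} {u1.1, u5.2, u5.3} {u1.2, u3.2} {u1.3, u3.3} {u2.1} {u2.2} {u2.3} {u3.1} {u4.1} {u4.2} {u4.3} {u5.1}, second {out.1} {out.2, u3.2} {out.3} {u1.1} {u1.2} {u1.3} {u2.1, u4.1} {u2.2} {u2.3, u4.2} {u3.1} {u3.3} {u4.3, u5.2, u5.3} {u5.1}

The first expression reduces to {out.1} {out.2, out.3} {u1.1, u5.2, u5.3} {u1.2, u3.2} {u1.3, u3.3} {u2.1} {u2.2} {u2.3} {u3.1} {u4.1} {u4.2} {u4.3} {u5.1}
The second expression reduces to {out.1} {out.2, u3.2} {out.3} {u1.1} {u1.2} {u1.3} {u2.1, u4.1} {u2.2} {u2.3, u4.2} {u3.1} {u3.3} {u4.3, u5.2, u5.3} {u5.1}
They disagree, so not equal.


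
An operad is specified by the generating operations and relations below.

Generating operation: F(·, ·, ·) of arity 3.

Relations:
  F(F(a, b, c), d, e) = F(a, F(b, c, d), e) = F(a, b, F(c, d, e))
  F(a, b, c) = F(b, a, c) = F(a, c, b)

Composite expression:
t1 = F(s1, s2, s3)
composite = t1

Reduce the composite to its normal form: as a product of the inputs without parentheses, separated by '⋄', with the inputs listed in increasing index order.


s1 ⋄ s2 ⋄ s3

Both nesting and order wash out for F; what remains is which s's occur.
F(s1, s2, s3) flattens to s1 ⋄ s2 ⋄ s3
reordering the factors by index: s1 ⋄ s2 ⋄ s3


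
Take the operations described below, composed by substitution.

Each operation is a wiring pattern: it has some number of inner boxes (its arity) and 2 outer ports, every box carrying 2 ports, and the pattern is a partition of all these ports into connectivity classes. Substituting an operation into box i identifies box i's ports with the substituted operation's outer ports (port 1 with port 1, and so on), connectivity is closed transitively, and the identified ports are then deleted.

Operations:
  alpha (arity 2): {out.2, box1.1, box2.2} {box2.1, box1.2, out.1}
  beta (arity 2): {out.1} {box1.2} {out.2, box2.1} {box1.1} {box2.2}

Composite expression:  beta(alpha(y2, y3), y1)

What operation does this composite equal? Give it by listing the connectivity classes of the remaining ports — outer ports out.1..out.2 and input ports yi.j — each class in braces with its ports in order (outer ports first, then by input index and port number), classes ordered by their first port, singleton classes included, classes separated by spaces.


{out.1} {out.2, y1.1} {y1.2} {y2.1, y3.2} {y2.2, y3.1}

Connectivity passes through glued beta-boundaries; trace each wire chain.
alpha over (y2, y3) gives {out.1, y2.2, y3.1} {out.2, y2.1, y3.2}, out.j being that stage's outer ports
beta over (y2, y3, y1) gives {out.1} {out.2, y1.1} {y1.2} {y2.1, y3.2} {y2.2, y3.1}, out.j being that stage's outer ports


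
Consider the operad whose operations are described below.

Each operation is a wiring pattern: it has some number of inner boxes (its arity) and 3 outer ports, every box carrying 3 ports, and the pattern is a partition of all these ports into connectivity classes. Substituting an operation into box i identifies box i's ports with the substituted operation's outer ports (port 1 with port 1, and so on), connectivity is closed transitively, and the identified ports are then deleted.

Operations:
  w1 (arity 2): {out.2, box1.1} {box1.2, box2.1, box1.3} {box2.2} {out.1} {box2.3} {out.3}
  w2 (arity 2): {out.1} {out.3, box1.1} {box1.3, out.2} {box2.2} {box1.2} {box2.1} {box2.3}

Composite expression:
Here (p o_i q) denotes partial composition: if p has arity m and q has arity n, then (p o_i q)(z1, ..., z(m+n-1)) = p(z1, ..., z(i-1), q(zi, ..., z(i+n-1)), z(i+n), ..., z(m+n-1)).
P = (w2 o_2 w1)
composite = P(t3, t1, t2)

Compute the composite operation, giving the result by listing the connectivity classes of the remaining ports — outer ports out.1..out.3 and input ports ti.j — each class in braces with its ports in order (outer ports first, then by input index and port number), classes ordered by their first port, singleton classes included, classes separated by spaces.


Connectivity passes through glued w2-boundaries; trace each wire chain.
after w1, the pattern on (t1, t2) reads {out.1} {out.2, t1.1} {out.3} {t1.2, t1.3, t2.1} {t2.2} {t2.3} (out.j = its outer ports)
after w2, the pattern on (t3, t1, t2) reads {out.1} {out.2, t3.3} {out.3, t3.1} {t1.1} {t1.2, t1.3, t2.1} {t2.2} {t2.3} {t3.2} (out.j = its outer ports)

{out.1} {out.2, t3.3} {out.3, t3.1} {t1.1} {t1.2, t1.3, t2.1} {t2.2} {t2.3} {t3.2}


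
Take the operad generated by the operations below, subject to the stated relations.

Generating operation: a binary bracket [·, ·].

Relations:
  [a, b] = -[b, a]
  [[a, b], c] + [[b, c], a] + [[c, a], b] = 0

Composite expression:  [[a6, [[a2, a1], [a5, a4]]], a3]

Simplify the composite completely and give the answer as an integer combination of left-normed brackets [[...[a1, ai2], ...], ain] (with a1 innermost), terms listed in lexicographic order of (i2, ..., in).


Expand each bracket as ab - ba; the a1-initial words give the coefficients.
Composite bracket: [[a6, [[a2, a1], [a5, a4]]], a3]
The bracket unfolds into 32 signed words via [a, b] = ab - ba (2^5 = 32).
Coefficients come from the a1-initial words:
  a1a2a4a5a6a3 (sign -1) contributes -[[[[[a1, a2], a4], a5], a6], a3]
  a1a2a5a4a6a3 (sign +1) contributes +[[[[[a1, a2], a5], a4], a6], a3]

-[[[[[a1, a2], a4], a5], a6], a3] + [[[[[a1, a2], a5], a4], a6], a3]


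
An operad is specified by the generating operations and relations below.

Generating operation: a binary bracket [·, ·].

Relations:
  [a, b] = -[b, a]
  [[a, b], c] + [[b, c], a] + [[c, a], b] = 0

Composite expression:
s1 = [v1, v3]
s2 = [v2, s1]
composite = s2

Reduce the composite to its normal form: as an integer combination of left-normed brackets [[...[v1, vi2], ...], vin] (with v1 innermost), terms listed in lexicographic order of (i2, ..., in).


-[[v1, v3], v2]

Expand each bracket as ab - ba; the v1-initial words give the coefficients.
Composite bracket: [v2, [v1, v3]]
Under [a, b] = ab - ba we get 4 signed associative words (2^2 = 4).
The v1-initial words carry the normal form:
  the word v1v3v2 carries sign -1 and contributes -[[v1, v3], v2]


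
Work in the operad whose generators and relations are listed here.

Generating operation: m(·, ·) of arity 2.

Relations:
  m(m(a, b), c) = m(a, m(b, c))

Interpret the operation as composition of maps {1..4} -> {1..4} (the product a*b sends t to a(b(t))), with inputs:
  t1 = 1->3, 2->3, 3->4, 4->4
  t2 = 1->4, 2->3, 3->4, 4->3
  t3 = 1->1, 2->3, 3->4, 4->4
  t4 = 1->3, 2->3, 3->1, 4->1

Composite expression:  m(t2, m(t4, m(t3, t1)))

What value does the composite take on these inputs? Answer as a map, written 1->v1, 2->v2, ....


1->4, 2->4, 3->4, 4->4

m(t3, t1) = 1->4, 2->4, 3->4, 4->4
m(t4, m(t3, t1)) = 1->1, 2->1, 3->1, 4->1
m(t2, m(t4, m(t3, t1))) = 1->4, 2->4, 3->4, 4->4


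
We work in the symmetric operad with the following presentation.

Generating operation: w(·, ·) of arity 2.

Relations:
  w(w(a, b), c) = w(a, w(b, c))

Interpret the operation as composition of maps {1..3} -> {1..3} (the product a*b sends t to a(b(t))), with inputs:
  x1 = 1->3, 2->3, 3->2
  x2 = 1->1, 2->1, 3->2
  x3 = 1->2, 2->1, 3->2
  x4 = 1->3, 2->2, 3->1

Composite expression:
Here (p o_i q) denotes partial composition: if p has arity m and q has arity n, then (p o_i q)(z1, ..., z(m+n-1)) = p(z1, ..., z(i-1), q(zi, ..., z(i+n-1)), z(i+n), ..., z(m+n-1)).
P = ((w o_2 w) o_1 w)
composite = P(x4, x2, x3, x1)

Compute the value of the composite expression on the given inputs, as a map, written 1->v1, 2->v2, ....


1->3, 2->3, 3->3


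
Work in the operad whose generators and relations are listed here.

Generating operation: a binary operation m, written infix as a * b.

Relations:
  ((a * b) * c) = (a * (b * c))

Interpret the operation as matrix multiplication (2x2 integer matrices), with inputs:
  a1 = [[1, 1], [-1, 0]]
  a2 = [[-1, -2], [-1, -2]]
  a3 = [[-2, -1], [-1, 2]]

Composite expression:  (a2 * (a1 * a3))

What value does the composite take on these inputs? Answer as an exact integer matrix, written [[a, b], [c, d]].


(a1 * a3) = [[-3, 1], [2, 1]]
(a2 * (a1 * a3)) = [[-1, -3], [-1, -3]]

[[-1, -3], [-1, -3]]


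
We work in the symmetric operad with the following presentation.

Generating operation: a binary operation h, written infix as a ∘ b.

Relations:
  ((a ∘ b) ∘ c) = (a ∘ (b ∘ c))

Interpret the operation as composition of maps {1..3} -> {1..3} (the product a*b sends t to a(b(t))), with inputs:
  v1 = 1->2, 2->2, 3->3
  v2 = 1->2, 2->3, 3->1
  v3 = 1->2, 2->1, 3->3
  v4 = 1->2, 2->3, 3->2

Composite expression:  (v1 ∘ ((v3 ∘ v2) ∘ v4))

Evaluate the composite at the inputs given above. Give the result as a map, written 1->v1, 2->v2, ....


(v3 ∘ v2) = 1->1, 2->3, 3->2
((v3 ∘ v2) ∘ v4) = 1->3, 2->2, 3->3
(v1 ∘ ((v3 ∘ v2) ∘ v4)) = 1->3, 2->2, 3->3

1->3, 2->2, 3->3


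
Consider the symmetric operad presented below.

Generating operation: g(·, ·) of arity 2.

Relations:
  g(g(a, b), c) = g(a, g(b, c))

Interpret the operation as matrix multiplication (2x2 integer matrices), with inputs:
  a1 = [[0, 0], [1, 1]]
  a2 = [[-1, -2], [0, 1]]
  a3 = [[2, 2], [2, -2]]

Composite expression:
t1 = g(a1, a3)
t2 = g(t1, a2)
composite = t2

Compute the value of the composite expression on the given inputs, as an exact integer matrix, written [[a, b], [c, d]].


[[0, 0], [-4, -8]]


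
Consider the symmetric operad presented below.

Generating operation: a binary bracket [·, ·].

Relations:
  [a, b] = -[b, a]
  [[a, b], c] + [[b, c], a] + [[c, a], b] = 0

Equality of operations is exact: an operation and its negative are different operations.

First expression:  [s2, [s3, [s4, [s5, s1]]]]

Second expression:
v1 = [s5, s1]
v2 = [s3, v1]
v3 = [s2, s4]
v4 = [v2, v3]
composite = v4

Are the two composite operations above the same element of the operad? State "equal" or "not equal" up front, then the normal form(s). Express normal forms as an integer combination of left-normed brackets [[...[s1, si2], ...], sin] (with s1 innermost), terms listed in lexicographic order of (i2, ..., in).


not equal: they reduce to [[[[s1, s5], s4], s3], s2] and [[[[s1, s5], s3], s2], s4] - [[[[s1, s5], s3], s4], s2]

In normal form, the first expression is [[[[s1, s5], s4], s3], s2]
In normal form, the second expression is [[[[s1, s5], s3], s2], s4] - [[[[s1, s5], s3], s4], s2]
The forms do not match — not equal.


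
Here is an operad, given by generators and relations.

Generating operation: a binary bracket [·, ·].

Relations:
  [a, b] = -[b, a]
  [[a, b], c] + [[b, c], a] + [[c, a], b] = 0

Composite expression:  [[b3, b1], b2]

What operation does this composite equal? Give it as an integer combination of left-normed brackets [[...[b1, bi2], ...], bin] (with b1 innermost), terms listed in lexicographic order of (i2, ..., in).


-[[b1, b3], b2]


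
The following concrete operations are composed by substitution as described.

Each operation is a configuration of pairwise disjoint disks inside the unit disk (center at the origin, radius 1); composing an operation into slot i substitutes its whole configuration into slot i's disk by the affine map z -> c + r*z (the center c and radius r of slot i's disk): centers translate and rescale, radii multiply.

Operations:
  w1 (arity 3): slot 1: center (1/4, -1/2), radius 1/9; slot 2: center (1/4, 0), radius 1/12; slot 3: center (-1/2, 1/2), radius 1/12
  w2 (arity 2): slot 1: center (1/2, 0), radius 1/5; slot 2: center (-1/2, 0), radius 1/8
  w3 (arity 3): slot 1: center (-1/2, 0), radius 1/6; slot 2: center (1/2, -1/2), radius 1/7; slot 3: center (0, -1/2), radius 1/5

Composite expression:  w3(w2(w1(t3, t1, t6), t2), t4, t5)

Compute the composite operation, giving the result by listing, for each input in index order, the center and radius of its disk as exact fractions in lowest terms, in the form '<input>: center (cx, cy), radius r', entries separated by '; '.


t1: center (-49/120, 0), radius 1/360; t2: center (-7/12, 0), radius 1/48; t3: center (-49/120, -1/60), radius 1/270; t4: center (1/2, -1/2), radius 1/7; t5: center (0, -1/2), radius 1/5; t6: center (-13/30, 1/60), radius 1/360

Only the slot chain above each t matters under w3; compose those maps.
t3: after 3 affine steps, its disk has center (-49/120, -1/60), radius 1/270
t1: after 3 affine steps, its disk has center (-49/120, 0), radius 1/360
t6: after 3 affine steps, its disk has center (-13/30, 1/60), radius 1/360
t2: after 2 affine steps, its disk has center (-7/12, 0), radius 1/48
t4: after 1 affine step, its disk has center (1/2, -1/2), radius 1/7
t5: after 1 affine step, its disk has center (0, -1/2), radius 1/5


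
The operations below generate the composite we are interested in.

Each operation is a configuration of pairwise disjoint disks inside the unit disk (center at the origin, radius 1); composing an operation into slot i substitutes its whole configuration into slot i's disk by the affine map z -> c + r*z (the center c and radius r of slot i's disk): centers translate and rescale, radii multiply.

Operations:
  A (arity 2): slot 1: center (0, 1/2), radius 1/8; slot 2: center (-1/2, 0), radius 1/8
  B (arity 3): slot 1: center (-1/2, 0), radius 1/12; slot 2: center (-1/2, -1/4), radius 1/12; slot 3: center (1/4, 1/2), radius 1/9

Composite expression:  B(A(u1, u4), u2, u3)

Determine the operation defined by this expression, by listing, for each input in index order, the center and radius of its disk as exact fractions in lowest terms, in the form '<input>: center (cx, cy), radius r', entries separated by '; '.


u1: center (-1/2, 1/24), radius 1/96; u2: center (-1/2, -1/4), radius 1/12; u3: center (1/4, 1/2), radius 1/9; u4: center (-13/24, 0), radius 1/96

Follow each u-input down from B: c' goes to c + r*c', radius to r*r'.
u1 passes through 2 substitutions, ending at center (-1/2, 1/24), radius 1/96
u4 passes through 2 substitutions, ending at center (-13/24, 0), radius 1/96
u2 passes through 1 substitution, ending at center (-1/2, -1/4), radius 1/12
u3 passes through 1 substitution, ending at center (1/4, 1/2), radius 1/9


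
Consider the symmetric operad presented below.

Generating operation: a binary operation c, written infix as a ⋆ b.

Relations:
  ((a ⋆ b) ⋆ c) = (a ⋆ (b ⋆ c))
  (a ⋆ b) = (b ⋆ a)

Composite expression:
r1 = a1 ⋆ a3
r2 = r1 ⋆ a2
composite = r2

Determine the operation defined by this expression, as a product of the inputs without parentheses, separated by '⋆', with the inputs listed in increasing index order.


Shape and order are irrelevant to c; the a-input set decides.
(a1 ⋆ a3) spells out as a1 ⋆ a3
((a1 ⋆ a3) ⋆ a2) spells out as a1 ⋆ a3 ⋆ a2
rearranged into index order: a1 ⋆ a2 ⋆ a3

a1 ⋆ a2 ⋆ a3


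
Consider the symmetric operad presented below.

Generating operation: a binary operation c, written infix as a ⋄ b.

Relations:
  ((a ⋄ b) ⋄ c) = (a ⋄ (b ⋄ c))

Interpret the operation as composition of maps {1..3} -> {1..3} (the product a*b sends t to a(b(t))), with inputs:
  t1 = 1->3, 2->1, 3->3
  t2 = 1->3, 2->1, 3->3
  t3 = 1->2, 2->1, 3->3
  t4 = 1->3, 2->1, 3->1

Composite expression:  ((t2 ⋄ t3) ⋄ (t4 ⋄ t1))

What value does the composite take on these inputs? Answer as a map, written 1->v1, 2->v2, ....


1->1, 2->3, 3->1


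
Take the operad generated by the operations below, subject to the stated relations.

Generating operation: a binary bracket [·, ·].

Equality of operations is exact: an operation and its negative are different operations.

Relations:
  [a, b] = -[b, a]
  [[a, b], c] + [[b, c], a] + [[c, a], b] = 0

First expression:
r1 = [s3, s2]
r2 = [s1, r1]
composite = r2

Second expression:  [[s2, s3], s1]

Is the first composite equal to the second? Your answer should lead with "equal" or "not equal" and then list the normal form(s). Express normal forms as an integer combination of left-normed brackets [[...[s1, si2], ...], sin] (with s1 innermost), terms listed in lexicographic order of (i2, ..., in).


equal — both sides give -[[s1, s2], s3] + [[s1, s3], s2]

In normal form, the first expression is -[[s1, s2], s3] + [[s1, s3], s2]
In normal form, the second expression is -[[s1, s2], s3] + [[s1, s3], s2]
The forms coincide; equal.


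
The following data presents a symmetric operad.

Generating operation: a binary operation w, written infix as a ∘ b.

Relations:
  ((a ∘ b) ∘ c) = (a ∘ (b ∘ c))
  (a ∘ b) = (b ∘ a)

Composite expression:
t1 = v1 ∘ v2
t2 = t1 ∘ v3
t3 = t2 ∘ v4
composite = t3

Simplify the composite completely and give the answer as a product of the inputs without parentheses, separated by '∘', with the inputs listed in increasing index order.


v1 ∘ v2 ∘ v3 ∘ v4

With w associative and commutative, the v-input set is all that matters.
(v1 ∘ v2) spells out as v1 ∘ v2
((v1 ∘ v2) ∘ v3) spells out as v1 ∘ v2 ∘ v3
(((v1 ∘ v2) ∘ v3) ∘ v4) spells out as v1 ∘ v2 ∘ v3 ∘ v4
putting the inputs in ascending order: v1 ∘ v2 ∘ v3 ∘ v4


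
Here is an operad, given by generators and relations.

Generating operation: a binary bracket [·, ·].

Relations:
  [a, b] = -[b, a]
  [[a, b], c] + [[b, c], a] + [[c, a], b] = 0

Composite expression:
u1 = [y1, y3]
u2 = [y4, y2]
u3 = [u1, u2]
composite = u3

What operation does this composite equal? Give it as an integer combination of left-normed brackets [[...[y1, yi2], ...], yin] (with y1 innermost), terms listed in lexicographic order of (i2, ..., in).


-[[[y1, y3], y2], y4] + [[[y1, y3], y4], y2]

Skip Jacobi rewriting: expand, keep y1-initial words, read off terms.
Composite bracket: [[y1, y3], [y4, y2]]
Applying ab - ba throughout gives 8 signed words (2^3 = 8).
Keep just the words that open with y1:
  from y1y3y2y4, sign -1: term -[[[y1, y3], y2], y4]
  from y1y3y4y2, sign +1: term +[[[y1, y3], y4], y2]


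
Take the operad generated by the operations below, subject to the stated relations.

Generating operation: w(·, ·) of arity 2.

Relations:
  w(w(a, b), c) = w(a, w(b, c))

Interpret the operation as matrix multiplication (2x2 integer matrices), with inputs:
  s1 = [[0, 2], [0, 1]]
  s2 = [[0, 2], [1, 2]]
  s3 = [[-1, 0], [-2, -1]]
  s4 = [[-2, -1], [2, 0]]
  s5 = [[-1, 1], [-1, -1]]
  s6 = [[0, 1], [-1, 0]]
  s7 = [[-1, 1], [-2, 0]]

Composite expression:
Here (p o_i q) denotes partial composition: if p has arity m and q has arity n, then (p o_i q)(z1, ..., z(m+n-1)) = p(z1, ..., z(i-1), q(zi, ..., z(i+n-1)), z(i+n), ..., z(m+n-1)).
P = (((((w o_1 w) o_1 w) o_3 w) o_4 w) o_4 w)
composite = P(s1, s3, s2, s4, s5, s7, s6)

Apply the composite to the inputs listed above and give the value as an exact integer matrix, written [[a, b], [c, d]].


[[-18, 26], [-9, 13]]

w(s1, s3) = [[-4, -2], [-2, -1]]
w(s4, s5) = [[3, -1], [-2, 2]]
w(w(s4, s5), s7) = [[-1, 3], [-2, -2]]
w(s2, w(w(s4, s5), s7)) = [[-4, -4], [-5, -1]]
w(w(s1, s3), w(s2, w(w(s4, s5), s7))) = [[26, 18], [13, 9]]
w(w(w(s1, s3), w(s2, w(w(s4, s5), s7))), s6) = [[-18, 26], [-9, 13]]


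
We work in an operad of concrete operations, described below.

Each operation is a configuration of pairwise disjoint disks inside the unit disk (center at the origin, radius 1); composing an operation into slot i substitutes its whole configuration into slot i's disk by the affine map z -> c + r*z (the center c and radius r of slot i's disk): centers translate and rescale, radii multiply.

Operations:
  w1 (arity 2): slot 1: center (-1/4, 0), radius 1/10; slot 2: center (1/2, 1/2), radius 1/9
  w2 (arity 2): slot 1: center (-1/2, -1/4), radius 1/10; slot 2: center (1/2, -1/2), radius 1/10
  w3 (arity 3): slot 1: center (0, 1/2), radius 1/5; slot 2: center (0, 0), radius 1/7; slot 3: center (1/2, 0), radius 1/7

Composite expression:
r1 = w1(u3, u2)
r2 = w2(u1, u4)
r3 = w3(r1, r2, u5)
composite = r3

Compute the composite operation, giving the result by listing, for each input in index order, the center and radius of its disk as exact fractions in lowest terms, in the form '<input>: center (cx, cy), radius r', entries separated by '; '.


Follow each u-input down from w3: c' goes to c + r*c', radius to r*r'.
u3: after 2 affine steps, its disk has center (-1/20, 1/2), radius 1/50
u2: after 2 affine steps, its disk has center (1/10, 3/5), radius 1/45
u1: after 2 affine steps, its disk has center (-1/14, -1/28), radius 1/70
u4: after 2 affine steps, its disk has center (1/14, -1/14), radius 1/70
u5: after 1 affine step, its disk has center (1/2, 0), radius 1/7

u1: center (-1/14, -1/28), radius 1/70; u2: center (1/10, 3/5), radius 1/45; u3: center (-1/20, 1/2), radius 1/50; u4: center (1/14, -1/14), radius 1/70; u5: center (1/2, 0), radius 1/7


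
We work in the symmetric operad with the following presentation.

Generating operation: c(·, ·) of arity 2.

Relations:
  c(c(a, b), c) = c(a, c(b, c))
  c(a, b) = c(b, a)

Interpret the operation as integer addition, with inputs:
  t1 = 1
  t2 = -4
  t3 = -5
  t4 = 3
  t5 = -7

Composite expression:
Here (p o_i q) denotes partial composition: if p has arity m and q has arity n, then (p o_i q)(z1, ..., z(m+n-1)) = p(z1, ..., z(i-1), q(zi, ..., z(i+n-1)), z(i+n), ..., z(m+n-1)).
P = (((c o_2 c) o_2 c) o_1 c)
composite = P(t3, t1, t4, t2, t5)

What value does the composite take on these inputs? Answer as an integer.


-12

c(t3, t1) = -4
c(t4, t2) = -1
c(c(t4, t2), t5) = -8
c(c(t3, t1), c(c(t4, t2), t5)) = -12


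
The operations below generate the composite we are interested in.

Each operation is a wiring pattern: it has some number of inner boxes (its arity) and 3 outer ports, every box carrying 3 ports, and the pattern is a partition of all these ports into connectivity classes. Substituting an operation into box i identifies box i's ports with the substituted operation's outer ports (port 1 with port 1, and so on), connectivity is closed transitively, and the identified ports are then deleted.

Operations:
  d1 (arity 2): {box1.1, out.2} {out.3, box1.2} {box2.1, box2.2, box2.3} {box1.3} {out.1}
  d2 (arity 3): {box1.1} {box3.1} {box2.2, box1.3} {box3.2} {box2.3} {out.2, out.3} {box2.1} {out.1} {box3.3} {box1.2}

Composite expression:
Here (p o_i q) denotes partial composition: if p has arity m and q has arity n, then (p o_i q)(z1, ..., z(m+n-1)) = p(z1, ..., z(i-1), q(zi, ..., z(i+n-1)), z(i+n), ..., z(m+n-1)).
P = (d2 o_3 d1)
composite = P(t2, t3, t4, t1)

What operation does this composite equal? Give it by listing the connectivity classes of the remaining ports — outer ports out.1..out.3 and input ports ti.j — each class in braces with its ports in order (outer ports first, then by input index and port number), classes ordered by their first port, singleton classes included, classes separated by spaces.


Substituting into d2 glues patterns; closure does the rest.
through d1, on inputs (t4, t1): {out.1} {out.2, t4.1} {out.3, t4.2} {t1.1, t1.2, t1.3} {t4.3} (out.j = stage outer ports)
through d2, on inputs (t2, t3, t4, t1): {out.1} {out.2, out.3} {t1.1, t1.2, t1.3} {t2.1} {t2.2} {t2.3, t3.2} {t3.1} {t3.3} {t4.1} {t4.2} {t4.3} (out.j = stage outer ports)

{out.1} {out.2, out.3} {t1.1, t1.2, t1.3} {t2.1} {t2.2} {t2.3, t3.2} {t3.1} {t3.3} {t4.1} {t4.2} {t4.3}


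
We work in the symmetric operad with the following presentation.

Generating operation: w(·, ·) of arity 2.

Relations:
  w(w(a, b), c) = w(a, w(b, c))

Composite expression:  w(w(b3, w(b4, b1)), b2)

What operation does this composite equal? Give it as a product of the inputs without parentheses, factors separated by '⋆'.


Associativity of w dissolves the nesting; only the b-input order survives.
w(b4, b1) reduces to b4 ⋆ b1
w(b3, w(b4, b1)) reduces to b3 ⋆ b4 ⋆ b1
w(w(b3, w(b4, b1)), b2) reduces to b3 ⋆ b4 ⋆ b1 ⋆ b2

b3 ⋆ b4 ⋆ b1 ⋆ b2


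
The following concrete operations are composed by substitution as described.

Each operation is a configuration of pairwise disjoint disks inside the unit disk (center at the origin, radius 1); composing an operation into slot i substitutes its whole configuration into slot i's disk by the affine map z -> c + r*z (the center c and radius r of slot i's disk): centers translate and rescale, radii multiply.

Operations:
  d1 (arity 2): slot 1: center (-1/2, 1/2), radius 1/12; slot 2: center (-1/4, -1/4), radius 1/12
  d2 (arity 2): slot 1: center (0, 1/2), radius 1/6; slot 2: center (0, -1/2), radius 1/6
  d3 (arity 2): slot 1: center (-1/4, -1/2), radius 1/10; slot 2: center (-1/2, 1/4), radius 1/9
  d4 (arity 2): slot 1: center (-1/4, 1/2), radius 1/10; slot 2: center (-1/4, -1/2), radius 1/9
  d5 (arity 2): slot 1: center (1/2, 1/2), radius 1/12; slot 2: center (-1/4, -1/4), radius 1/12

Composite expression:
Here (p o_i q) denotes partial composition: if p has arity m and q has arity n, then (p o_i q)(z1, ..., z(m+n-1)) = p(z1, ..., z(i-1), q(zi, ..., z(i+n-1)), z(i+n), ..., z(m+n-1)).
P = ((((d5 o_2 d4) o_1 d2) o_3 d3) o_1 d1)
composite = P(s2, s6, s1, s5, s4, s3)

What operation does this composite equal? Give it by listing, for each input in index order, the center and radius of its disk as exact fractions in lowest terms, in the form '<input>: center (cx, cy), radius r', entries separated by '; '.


s1: center (1/2, 11/24), radius 1/72; s2: center (71/144, 79/144), radius 1/864; s3: center (-13/48, -7/24), radius 1/108; s4: center (-11/40, -33/160), radius 1/1080; s5: center (-131/480, -17/80), radius 1/1200; s6: center (143/288, 155/288), radius 1/864

Nesting under d5 composes maps z -> c + r*z down each s-path.
s2 passes through 3 substitutions, ending at center (71/144, 79/144), radius 1/864
s6 passes through 3 substitutions, ending at center (143/288, 155/288), radius 1/864
s1 passes through 2 substitutions, ending at center (1/2, 11/24), radius 1/72
s5 passes through 3 substitutions, ending at center (-131/480, -17/80), radius 1/1200
s4 passes through 3 substitutions, ending at center (-11/40, -33/160), radius 1/1080
s3 passes through 2 substitutions, ending at center (-13/48, -7/24), radius 1/108


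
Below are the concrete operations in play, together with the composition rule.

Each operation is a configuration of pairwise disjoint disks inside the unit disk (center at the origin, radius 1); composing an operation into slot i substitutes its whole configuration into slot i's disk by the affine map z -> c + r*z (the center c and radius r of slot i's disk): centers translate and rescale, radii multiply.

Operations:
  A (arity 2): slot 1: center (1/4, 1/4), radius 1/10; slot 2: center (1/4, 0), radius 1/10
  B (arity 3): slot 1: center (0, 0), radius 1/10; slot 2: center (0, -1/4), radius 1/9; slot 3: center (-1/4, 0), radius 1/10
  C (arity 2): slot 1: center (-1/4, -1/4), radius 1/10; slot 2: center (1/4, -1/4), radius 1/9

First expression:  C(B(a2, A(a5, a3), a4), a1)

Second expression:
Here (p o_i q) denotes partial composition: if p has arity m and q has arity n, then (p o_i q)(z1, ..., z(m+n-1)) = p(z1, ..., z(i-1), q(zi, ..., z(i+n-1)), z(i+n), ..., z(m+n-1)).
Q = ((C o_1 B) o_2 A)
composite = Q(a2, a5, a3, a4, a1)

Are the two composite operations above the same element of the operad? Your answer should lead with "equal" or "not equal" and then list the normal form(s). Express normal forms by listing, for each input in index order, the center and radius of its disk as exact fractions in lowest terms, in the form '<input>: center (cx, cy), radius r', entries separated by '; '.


equal; both compose to a1: center (1/4, -1/4), radius 1/9; a2: center (-1/4, -1/4), radius 1/100; a3: center (-89/360, -11/40), radius 1/900; a4: center (-11/40, -1/4), radius 1/100; a5: center (-89/360, -49/180), radius 1/900

Reducing the first expression gives a1: center (1/4, -1/4), radius 1/9; a2: center (-1/4, -1/4), radius 1/100; a3: center (-89/360, -11/40), radius 1/900; a4: center (-11/40, -1/4), radius 1/100; a5: center (-89/360, -49/180), radius 1/900
Reducing the second expression gives a1: center (1/4, -1/4), radius 1/9; a2: center (-1/4, -1/4), radius 1/100; a3: center (-89/360, -11/40), radius 1/900; a4: center (-11/40, -1/4), radius 1/100; a5: center (-89/360, -49/180), radius 1/900
Same normal form: equal.


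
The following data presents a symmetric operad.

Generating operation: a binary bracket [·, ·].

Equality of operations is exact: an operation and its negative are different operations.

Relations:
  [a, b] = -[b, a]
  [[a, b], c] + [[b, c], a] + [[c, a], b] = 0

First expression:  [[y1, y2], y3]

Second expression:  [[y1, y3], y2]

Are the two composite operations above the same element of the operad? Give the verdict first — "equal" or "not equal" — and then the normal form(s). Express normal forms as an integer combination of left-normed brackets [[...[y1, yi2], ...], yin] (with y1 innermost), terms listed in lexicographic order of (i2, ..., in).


not equal — first [[y1, y2], y3], second [[y1, y3], y2]

Normal form of the first expression: [[y1, y2], y3]
Normal form of the second expression: [[y1, y3], y2]
Different reductions; not equal.


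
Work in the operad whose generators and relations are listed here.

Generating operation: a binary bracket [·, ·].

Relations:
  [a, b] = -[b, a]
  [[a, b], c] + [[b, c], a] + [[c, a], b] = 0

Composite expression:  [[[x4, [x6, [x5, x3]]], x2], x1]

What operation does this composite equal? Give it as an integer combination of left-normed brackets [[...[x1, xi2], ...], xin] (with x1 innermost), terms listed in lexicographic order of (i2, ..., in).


A multilinear Lie element is pinned by x1-initial words (x1 innermost).
Composite bracket: [[[x4, [x6, [x5, x3]]], x2], x1]
Expanding via [a, b] = ab - ba: 32 signed words (2^5 = 32).
Only words starting with x1 matter:
  the word x1x2x3x5x6x4 carries sign -1 and contributes -[[[[[x1, x2], x3], x5], x6], x4]
  the word x1x2x4x3x5x6 carries sign +1 and contributes +[[[[[x1, x2], x4], x3], x5], x6]
  the word x1x2x4x5x3x6 carries sign -1 and contributes -[[[[[x1, x2], x4], x5], x3], x6]
  the word x1x2x4x6x3x5 carries sign -1 and contributes -[[[[[x1, x2], x4], x6], x3], x5]
  the word x1x2x4x6x5x3 carries sign +1 and contributes +[[[[[x1, x2], x4], x6], x5], x3]
  the word x1x2x5x3x6x4 carries sign +1 and contributes +[[[[[x1, x2], x5], x3], x6], x4]
  the word x1x2x6x3x5x4 carries sign +1 and contributes +[[[[[x1, x2], x6], x3], x5], x4]
  the word x1x2x6x5x3x4 carries sign -1 and contributes -[[[[[x1, x2], x6], x5], x3], x4]
  the word x1x3x5x6x4x2 carries sign +1 and contributes +[[[[[x1, x3], x5], x6], x4], x2]
  the word x1x4x3x5x6x2 carries sign -1 and contributes -[[[[[x1, x4], x3], x5], x6], x2]
  the word x1x4x5x3x6x2 carries sign +1 and contributes +[[[[[x1, x4], x5], x3], x6], x2]
  the word x1x4x6x3x5x2 carries sign +1 and contributes +[[[[[x1, x4], x6], x3], x5], x2]
  the word x1x4x6x5x3x2 carries sign -1 and contributes -[[[[[x1, x4], x6], x5], x3], x2]
  the word x1x5x3x6x4x2 carries sign -1 and contributes -[[[[[x1, x5], x3], x6], x4], x2]
  the word x1x6x3x5x4x2 carries sign -1 and contributes -[[[[[x1, x6], x3], x5], x4], x2]
  the word x1x6x5x3x4x2 carries sign +1 and contributes +[[[[[x1, x6], x5], x3], x4], x2]

-[[[[[x1, x2], x3], x5], x6], x4] + [[[[[x1, x2], x4], x3], x5], x6] - [[[[[x1, x2], x4], x5], x3], x6] - [[[[[x1, x2], x4], x6], x3], x5] + [[[[[x1, x2], x4], x6], x5], x3] + [[[[[x1, x2], x5], x3], x6], x4] + [[[[[x1, x2], x6], x3], x5], x4] - [[[[[x1, x2], x6], x5], x3], x4] + [[[[[x1, x3], x5], x6], x4], x2] - [[[[[x1, x4], x3], x5], x6], x2] + [[[[[x1, x4], x5], x3], x6], x2] + [[[[[x1, x4], x6], x3], x5], x2] - [[[[[x1, x4], x6], x5], x3], x2] - [[[[[x1, x5], x3], x6], x4], x2] - [[[[[x1, x6], x3], x5], x4], x2] + [[[[[x1, x6], x5], x3], x4], x2]


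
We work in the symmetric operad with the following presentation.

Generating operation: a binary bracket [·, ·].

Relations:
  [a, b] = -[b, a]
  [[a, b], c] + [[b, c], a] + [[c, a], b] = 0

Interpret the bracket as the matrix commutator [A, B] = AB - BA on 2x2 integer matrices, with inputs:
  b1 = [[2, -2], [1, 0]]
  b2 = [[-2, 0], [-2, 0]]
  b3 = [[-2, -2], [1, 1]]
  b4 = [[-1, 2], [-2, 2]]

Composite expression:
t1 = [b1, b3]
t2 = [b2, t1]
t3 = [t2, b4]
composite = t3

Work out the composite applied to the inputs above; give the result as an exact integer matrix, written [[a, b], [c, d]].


[[-20, -20], [-50, 20]]

[b1, b3] = [[0, -10], [-5, 0]]
[b2, [b1, b3]] = [[-20, 20], [-10, 20]]
[[b2, [b1, b3]], b4] = [[-20, -20], [-50, 20]]


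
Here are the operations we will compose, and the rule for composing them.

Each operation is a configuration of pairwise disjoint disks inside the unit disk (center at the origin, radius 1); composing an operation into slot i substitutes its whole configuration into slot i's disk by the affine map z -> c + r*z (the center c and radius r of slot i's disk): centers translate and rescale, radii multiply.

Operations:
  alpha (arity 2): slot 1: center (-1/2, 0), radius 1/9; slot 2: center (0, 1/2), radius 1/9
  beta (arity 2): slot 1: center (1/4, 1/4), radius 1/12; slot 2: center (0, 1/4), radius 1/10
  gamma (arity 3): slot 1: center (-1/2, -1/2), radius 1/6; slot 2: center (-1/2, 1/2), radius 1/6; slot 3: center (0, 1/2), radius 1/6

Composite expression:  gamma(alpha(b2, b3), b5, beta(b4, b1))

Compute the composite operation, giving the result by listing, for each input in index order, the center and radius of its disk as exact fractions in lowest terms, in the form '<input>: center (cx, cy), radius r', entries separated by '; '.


b1: center (0, 13/24), radius 1/60; b2: center (-7/12, -1/2), radius 1/54; b3: center (-1/2, -5/12), radius 1/54; b4: center (1/24, 13/24), radius 1/72; b5: center (-1/2, 1/2), radius 1/6

Nesting under gamma composes maps z -> c + r*z down each b-path.
tracing b2 down its 2-map path: center (-7/12, -1/2), radius 1/54
tracing b3 down its 2-map path: center (-1/2, -5/12), radius 1/54
tracing b5 down its 1-map path: center (-1/2, 1/2), radius 1/6
tracing b4 down its 2-map path: center (1/24, 13/24), radius 1/72
tracing b1 down its 2-map path: center (0, 13/24), radius 1/60


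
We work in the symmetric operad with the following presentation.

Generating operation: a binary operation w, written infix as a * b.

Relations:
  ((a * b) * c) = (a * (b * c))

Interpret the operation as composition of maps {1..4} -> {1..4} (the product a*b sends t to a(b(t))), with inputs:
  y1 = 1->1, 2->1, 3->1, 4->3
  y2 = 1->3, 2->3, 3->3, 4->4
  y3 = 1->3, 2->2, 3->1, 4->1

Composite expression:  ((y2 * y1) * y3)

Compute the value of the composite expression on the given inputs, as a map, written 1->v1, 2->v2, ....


(y2 * y1) = 1->3, 2->3, 3->3, 4->3
((y2 * y1) * y3) = 1->3, 2->3, 3->3, 4->3

1->3, 2->3, 3->3, 4->3


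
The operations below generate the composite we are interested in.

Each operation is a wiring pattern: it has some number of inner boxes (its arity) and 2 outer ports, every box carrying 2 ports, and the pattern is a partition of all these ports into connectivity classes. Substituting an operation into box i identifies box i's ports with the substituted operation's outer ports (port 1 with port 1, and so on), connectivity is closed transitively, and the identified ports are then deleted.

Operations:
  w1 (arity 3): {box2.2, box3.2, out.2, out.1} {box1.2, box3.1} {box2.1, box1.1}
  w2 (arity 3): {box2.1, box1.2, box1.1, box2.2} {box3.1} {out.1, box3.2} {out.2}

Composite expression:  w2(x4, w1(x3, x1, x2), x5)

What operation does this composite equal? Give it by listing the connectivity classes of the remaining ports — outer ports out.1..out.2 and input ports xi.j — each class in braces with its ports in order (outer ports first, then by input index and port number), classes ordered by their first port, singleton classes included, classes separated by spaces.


{out.1, x5.2} {out.2} {x1.1, x3.1} {x1.2, x2.2, x4.1, x4.2} {x2.1, x3.2} {x5.1}

Treat the ports identified at w2 as solder joints: merge, then drop.
composing w1 on (x3, x1, x2), with out.j its own outer ports: {out.1, out.2, x1.2, x2.2} {x1.1, x3.1} {x2.1, x3.2}
composing w2 on (x4, x3, x1, x2, x5), with out.j its own outer ports: {out.1, x5.2} {out.2} {x1.1, x3.1} {x1.2, x2.2, x4.1, x4.2} {x2.1, x3.2} {x5.1}


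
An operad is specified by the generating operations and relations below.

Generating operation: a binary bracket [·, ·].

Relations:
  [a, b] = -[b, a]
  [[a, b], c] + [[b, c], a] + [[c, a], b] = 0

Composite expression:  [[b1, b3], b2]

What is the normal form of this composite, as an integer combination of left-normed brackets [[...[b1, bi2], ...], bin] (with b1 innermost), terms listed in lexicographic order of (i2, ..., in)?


[[b1, b3], b2]


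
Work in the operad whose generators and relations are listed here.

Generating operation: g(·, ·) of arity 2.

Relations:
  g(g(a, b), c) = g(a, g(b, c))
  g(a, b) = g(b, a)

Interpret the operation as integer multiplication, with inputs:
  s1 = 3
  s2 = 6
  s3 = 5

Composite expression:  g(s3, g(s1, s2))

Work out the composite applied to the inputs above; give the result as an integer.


90

g(s1, s2) = 18
g(s3, g(s1, s2)) = 90


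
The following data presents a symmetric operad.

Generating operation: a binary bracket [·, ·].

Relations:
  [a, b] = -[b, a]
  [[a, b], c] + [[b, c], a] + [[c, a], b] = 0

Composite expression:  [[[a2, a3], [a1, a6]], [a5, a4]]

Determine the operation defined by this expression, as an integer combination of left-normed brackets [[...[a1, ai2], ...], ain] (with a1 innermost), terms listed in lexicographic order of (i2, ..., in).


[[[[[a1, a6], a2], a3], a4], a5] - [[[[[a1, a6], a2], a3], a5], a4] - [[[[[a1, a6], a3], a2], a4], a5] + [[[[[a1, a6], a3], a2], a5], a4]

Left-normed coefficients sit on the a1-initial expansion words.
Composite bracket: [[[a2, a3], [a1, a6]], [a5, a4]]
Under [a, b] = ab - ba we get 32 signed associative words (2^5 = 32).
Coefficients come from the a1-initial words:
  from a1a6a2a3a4a5, sign +1: term +[[[[[a1, a6], a2], a3], a4], a5]
  from a1a6a2a3a5a4, sign -1: term -[[[[[a1, a6], a2], a3], a5], a4]
  from a1a6a3a2a4a5, sign -1: term -[[[[[a1, a6], a3], a2], a4], a5]
  from a1a6a3a2a5a4, sign +1: term +[[[[[a1, a6], a3], a2], a5], a4]
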